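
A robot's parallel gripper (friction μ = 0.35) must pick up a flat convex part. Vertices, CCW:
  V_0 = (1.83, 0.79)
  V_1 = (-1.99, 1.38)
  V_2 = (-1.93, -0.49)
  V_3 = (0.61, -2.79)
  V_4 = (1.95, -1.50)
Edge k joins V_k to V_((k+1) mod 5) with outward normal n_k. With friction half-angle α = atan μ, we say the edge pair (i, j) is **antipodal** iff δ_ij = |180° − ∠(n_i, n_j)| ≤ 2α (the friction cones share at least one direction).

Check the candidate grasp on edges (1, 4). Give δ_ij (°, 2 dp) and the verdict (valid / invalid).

δ = 1.16°, valid

α = atan 0.35 = 19.29°;  2α = 38.58°
edge 1: e_1 = (+0.06, -1.87);  n_1 = (-0.9995, -0.0321)
edge 4: e_4 = (-0.12, +2.29);  n_4 = (+0.9986, +0.0523)
∠(n_1, n_4) = 178.84°
δ = |180° − 178.84°| = 1.16°
1.16° ≤ 2α = 38.58°  →  valid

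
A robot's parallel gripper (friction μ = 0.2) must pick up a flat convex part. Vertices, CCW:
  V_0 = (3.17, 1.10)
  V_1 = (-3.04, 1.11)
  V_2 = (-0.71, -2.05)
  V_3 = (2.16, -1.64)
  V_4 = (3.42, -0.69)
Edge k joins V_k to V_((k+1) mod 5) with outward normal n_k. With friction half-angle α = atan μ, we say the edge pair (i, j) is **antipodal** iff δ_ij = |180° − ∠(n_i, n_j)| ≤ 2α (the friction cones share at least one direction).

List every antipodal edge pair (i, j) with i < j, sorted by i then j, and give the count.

count = 1; pairs: (0,2)

α = atan 0.2 = 11.31°;  2α = 22.62°
n_0 = (+0.0016, +1.0000)
n_1 = (-0.8049, -0.5935)
n_2 = (+0.1414, -0.9899)
n_3 = (+0.6020, -0.7985)
n_4 = (+0.9904, +0.1383)
  (0,1): δ = 53.50°  ·
  (0,2): δ = 8.22°  ✓
  (0,3): δ = 37.11°  ·
  (0,4): δ = 98.04°  ·
  (1,2): δ = 118.27°  ·
  (1,3): δ = 89.39°  ·
  (1,4): δ = 28.45°  ·
  (2,3): δ = 151.11°  ·
  (2,4): δ = 90.18°  ·
  (3,4): δ = 119.06°  ·
antipodal pairs: 1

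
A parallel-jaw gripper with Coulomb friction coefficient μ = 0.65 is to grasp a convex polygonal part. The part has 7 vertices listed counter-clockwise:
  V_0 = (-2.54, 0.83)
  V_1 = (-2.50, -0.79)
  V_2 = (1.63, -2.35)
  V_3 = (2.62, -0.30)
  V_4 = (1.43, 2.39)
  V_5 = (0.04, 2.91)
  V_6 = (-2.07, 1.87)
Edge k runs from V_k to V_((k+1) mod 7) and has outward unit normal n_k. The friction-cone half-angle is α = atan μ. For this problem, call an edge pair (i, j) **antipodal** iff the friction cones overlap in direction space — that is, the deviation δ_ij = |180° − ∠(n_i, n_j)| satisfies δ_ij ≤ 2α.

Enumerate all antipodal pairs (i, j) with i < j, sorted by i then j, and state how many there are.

count = 8; pairs: (0,2), (0,3), (1,3), (1,4), (1,5), (2,5), (2,6), (3,6)

α = atan 0.65 = 33.02°;  2α = 66.05°
n_0 = (-0.9997, -0.0247)
n_1 = (-0.3534, -0.9355)
n_2 = (+0.9005, -0.4349)
n_3 = (+0.9145, +0.4046)
n_4 = (+0.3504, +0.9366)
n_5 = (-0.4421, +0.8970)
n_6 = (-0.9113, +0.4118)
  (0,1): δ = 112.11°  ·
  (0,2): δ = 27.19°  ✓
  (0,3): δ = 22.45°  ✓
  (0,4): δ = 68.07°  ·
  (0,5): δ = 114.82°  ·
  (0,6): δ = 154.27°  ·
  (1,2): δ = 95.08°  ·
  (1,3): δ = 45.44°  ✓
  (1,4): δ = 0.18°  ✓
  (1,5): δ = 46.93°  ✓
  (1,6): δ = 86.37°  ·
  (2,3): δ = 130.36°  ·
  (2,4): δ = 84.73°  ·
  (2,5): δ = 37.98°  ✓
  (2,6): δ = 1.46°  ✓
  (3,4): δ = 134.37°  ·
  (3,5): δ = 87.63°  ·
  (3,6): δ = 48.18°  ✓
  (4,5): δ = 133.25°  ·
  (4,6): δ = 93.81°  ·
  (5,6): δ = 140.56°  ·
antipodal pairs: 8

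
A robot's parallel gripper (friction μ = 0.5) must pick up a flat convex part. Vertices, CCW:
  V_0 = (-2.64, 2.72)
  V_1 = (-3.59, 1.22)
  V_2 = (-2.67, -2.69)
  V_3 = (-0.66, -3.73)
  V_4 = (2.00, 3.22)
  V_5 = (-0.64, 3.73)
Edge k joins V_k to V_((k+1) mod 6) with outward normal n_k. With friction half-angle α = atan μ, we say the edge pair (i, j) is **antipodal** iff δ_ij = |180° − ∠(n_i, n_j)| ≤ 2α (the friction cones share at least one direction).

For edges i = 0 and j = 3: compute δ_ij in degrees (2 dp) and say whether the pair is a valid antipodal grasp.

δ = 11.40°, valid

α = atan 0.5 = 26.57°;  2α = 53.13°
edge 0: e_0 = (-0.95, -1.50);  n_0 = (-0.8448, +0.5351)
edge 3: e_3 = (+2.66, +6.95);  n_3 = (+0.9339, -0.3574)
∠(n_0, n_3) = 168.60°
δ = |180° − 168.60°| = 11.40°
11.40° ≤ 2α = 53.13°  →  valid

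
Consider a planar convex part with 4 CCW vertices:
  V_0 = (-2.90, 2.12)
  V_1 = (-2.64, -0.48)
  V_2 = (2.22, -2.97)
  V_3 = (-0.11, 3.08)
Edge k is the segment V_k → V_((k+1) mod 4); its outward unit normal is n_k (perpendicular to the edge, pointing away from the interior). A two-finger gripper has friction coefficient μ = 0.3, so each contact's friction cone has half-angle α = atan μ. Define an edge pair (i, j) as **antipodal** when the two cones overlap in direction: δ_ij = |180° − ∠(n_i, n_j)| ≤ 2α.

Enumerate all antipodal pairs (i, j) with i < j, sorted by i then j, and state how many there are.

α = atan 0.3 = 16.70°;  2α = 33.40°
n_0 = (-0.9950, -0.0995)
n_1 = (-0.4560, -0.8900)
n_2 = (+0.9332, +0.3594)
n_3 = (-0.3254, +0.9456)
  (0,1): δ = 122.84°  ·
  (0,2): δ = 15.35°  ✓
  (0,3): δ = 103.28°  ·
  (1,2): δ = 41.81°  ·
  (1,3): δ = 46.12°  ·
  (2,3): δ = 92.08°  ·
antipodal pairs: 1

count = 1; pairs: (0,2)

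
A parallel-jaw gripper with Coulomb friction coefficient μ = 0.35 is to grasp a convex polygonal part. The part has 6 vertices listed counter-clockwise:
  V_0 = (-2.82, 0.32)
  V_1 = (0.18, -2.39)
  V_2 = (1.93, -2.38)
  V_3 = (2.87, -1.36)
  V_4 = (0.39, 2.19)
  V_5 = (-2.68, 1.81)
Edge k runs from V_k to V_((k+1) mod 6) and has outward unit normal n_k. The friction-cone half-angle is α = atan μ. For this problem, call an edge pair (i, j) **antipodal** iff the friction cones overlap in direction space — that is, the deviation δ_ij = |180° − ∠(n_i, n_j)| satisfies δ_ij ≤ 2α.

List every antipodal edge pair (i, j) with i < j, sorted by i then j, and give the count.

count = 3; pairs: (0,3), (1,4), (2,5)

α = atan 0.35 = 19.29°;  2α = 38.58°
n_0 = (-0.6703, -0.7421)
n_1 = (+0.0057, -1.0000)
n_2 = (+0.7354, -0.6777)
n_3 = (+0.8198, +0.5727)
n_4 = (-0.1228, +0.9924)
n_5 = (-0.9956, +0.0935)
  (0,1): δ = 137.58°  ·
  (0,2): δ = 90.57°  ·
  (0,3): δ = 12.97°  ✓
  (0,4): δ = 49.15°  ·
  (0,5): δ = 126.72°  ·
  (1,2): δ = 132.99°  ·
  (1,3): δ = 55.39°  ·
  (1,4): δ = 6.73°  ✓
  (1,5): δ = 84.30°  ·
  (2,3): δ = 102.40°  ·
  (2,4): δ = 40.28°  ·
  (2,5): δ = 37.29°  ✓
  (3,4): δ = 117.88°  ·
  (3,5): δ = 40.31°  ·
  (4,5): δ = 102.42°  ·
antipodal pairs: 3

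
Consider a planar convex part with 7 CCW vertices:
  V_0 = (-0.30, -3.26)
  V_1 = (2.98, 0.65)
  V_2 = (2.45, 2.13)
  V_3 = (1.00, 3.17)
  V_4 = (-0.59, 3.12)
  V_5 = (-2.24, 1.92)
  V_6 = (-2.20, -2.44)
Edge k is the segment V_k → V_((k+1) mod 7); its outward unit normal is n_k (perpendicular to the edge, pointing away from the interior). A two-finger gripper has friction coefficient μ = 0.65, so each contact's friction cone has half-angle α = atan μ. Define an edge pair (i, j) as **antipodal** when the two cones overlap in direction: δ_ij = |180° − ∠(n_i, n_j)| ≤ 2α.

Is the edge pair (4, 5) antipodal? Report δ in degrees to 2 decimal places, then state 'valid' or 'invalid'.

α = atan 0.65 = 33.02°;  2α = 66.05°
edge 4: e_4 = (-1.65, -1.20);  n_4 = (-0.5882, +0.8087)
edge 5: e_5 = (+0.04, -4.36);  n_5 = (-1.0000, -0.0092)
∠(n_4, n_5) = 54.50°
δ = |180° − 54.50°| = 125.50°
125.50° > 2α = 66.05°  →  invalid

δ = 125.50°, invalid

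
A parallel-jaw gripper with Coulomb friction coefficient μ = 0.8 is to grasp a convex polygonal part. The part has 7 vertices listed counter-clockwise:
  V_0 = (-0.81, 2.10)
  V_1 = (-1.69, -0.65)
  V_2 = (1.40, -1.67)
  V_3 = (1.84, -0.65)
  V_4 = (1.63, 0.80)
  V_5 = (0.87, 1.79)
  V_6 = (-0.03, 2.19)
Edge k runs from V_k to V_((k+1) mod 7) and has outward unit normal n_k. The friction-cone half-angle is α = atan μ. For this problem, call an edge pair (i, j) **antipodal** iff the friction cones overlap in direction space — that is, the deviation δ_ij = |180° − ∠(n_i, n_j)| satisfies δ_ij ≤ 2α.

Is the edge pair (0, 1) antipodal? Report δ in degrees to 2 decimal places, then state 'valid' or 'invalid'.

δ = 90.52°, invalid

α = atan 0.8 = 38.66°;  2α = 77.32°
edge 0: e_0 = (-0.88, -2.75);  n_0 = (-0.9524, +0.3048)
edge 1: e_1 = (+3.09, -1.02);  n_1 = (-0.3135, -0.9496)
∠(n_0, n_1) = 89.48°
δ = |180° − 89.48°| = 90.52°
90.52° > 2α = 77.32°  →  invalid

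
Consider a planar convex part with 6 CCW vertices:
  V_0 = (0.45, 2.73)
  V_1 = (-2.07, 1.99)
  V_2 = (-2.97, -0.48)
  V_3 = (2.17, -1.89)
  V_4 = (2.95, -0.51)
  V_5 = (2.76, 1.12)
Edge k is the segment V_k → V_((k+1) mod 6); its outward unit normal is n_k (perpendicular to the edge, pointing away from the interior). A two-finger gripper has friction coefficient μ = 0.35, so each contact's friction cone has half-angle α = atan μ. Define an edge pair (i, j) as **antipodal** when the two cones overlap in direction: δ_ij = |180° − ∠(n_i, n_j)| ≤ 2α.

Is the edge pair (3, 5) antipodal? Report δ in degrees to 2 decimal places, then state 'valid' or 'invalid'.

δ = 95.40°, invalid

α = atan 0.35 = 19.29°;  2α = 38.58°
edge 3: e_3 = (+0.78, +1.38);  n_3 = (+0.8706, -0.4921)
edge 5: e_5 = (-2.31, +1.61);  n_5 = (+0.5718, +0.8204)
∠(n_3, n_5) = 84.60°
δ = |180° − 84.60°| = 95.40°
95.40° > 2α = 38.58°  →  invalid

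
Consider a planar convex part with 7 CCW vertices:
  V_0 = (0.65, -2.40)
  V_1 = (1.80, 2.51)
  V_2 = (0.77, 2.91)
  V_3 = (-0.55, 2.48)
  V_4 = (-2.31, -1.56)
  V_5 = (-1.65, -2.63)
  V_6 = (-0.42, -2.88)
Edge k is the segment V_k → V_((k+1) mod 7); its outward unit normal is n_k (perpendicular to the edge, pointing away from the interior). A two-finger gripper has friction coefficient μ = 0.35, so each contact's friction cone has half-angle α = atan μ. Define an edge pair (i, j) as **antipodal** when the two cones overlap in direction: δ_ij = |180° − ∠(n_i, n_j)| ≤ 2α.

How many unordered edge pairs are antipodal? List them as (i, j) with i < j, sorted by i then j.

α = atan 0.35 = 19.29°;  2α = 38.58°
n_0 = (+0.9737, -0.2280)
n_1 = (+0.3620, +0.9322)
n_2 = (-0.3097, +0.9508)
n_3 = (-0.9168, +0.3994)
n_4 = (-0.8511, -0.5250)
n_5 = (-0.1992, -0.9800)
n_6 = (+0.4093, -0.9124)
  (0,1): δ = 98.04°  ·
  (0,2): δ = 58.77°  ·
  (0,3): δ = 10.36°  ✓
  (0,4): δ = 44.85°  ·
  (0,5): δ = 91.69°  ·
  (0,6): δ = 127.34°  ·
  (1,2): δ = 140.73°  ·
  (1,3): δ = 92.32°  ·
  (1,4): δ = 37.11°  ✓
  (1,5): δ = 9.73°  ✓
  (1,6): δ = 45.38°  ·
  (2,3): δ = 131.58°  ·
  (2,4): δ = 76.38°  ·
  (2,5): δ = 29.53°  ✓
  (2,6): δ = 6.12°  ✓
  (3,4): δ = 124.79°  ·
  (3,5): δ = 77.95°  ·
  (3,6): δ = 42.30°  ·
  (4,5): δ = 133.16°  ·
  (4,6): δ = 97.51°  ·
  (5,6): δ = 144.35°  ·
antipodal pairs: 5

count = 5; pairs: (0,3), (1,4), (1,5), (2,5), (2,6)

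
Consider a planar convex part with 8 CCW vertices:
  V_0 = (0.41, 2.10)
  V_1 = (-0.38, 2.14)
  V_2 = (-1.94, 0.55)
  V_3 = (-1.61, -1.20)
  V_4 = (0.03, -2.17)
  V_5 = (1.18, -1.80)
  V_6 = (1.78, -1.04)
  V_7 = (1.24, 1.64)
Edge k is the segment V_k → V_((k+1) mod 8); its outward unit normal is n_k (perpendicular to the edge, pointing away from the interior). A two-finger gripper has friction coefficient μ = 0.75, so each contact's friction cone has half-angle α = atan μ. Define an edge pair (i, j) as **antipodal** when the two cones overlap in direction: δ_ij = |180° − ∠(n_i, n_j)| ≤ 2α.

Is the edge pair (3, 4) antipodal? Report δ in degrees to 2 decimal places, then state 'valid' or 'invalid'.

δ = 131.56°, invalid

α = atan 0.75 = 36.87°;  2α = 73.74°
edge 3: e_3 = (+1.64, -0.97);  n_3 = (-0.5091, -0.8607)
edge 4: e_4 = (+1.15, +0.37);  n_4 = (+0.3063, -0.9519)
∠(n_3, n_4) = 48.44°
δ = |180° − 48.44°| = 131.56°
131.56° > 2α = 73.74°  →  invalid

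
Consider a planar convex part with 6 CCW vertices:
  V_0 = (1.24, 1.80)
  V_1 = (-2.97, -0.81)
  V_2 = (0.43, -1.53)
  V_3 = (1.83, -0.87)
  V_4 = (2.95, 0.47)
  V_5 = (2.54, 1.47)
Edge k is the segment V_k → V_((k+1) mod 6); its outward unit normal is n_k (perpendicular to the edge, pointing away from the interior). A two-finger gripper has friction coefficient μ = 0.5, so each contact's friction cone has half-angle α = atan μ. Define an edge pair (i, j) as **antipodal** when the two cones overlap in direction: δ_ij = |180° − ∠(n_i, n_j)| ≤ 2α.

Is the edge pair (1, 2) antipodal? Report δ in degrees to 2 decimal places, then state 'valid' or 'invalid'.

δ = 142.80°, invalid

α = atan 0.5 = 26.57°;  2α = 53.13°
edge 1: e_1 = (+3.40, -0.72);  n_1 = (-0.2072, -0.9783)
edge 2: e_2 = (+1.40, +0.66);  n_2 = (+0.4264, -0.9045)
∠(n_1, n_2) = 37.20°
δ = |180° − 37.20°| = 142.80°
142.80° > 2α = 53.13°  →  invalid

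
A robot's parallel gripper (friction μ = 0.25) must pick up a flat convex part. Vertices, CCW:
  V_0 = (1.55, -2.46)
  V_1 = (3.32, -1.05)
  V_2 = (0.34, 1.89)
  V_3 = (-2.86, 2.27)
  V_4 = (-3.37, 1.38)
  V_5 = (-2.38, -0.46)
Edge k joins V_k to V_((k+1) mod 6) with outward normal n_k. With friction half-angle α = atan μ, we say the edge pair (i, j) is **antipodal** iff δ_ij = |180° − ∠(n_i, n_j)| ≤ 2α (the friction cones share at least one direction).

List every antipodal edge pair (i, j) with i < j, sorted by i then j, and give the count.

α = atan 0.25 = 14.04°;  2α = 28.07°
n_0 = (+0.6231, -0.7822)
n_1 = (+0.7023, +0.7119)
n_2 = (+0.1179, +0.9930)
n_3 = (-0.8676, +0.4972)
n_4 = (-0.8806, -0.4738)
n_5 = (-0.4536, -0.8912)
  (0,1): δ = 83.15°  ·
  (0,2): δ = 45.31°  ·
  (0,3): δ = 21.64°  ✓
  (0,4): δ = 79.74°  ·
  (0,5): δ = 114.49°  ·
  (1,2): δ = 142.16°  ·
  (1,3): δ = 75.20°  ·
  (1,4): δ = 17.10°  ✓
  (1,5): δ = 17.64°  ✓
  (2,3): δ = 113.04°  ·
  (2,4): δ = 54.95°  ·
  (2,5): δ = 20.20°  ✓
  (3,4): δ = 121.90°  ·
  (3,5): δ = 87.16°  ·
  (4,5): δ = 145.25°  ·
antipodal pairs: 4

count = 4; pairs: (0,3), (1,4), (1,5), (2,5)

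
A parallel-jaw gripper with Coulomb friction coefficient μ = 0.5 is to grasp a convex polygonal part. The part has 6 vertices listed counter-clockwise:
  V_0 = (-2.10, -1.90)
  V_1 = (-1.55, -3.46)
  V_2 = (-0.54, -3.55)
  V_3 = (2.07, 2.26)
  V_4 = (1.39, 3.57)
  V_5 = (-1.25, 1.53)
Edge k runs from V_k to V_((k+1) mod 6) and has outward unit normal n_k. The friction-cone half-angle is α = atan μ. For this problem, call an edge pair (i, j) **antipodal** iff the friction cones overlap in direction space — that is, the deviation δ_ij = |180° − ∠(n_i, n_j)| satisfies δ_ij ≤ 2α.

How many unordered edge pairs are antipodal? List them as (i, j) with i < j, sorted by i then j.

α = atan 0.5 = 26.57°;  2α = 53.13°
n_0 = (-0.9431, -0.3325)
n_1 = (-0.0888, -0.9961)
n_2 = (+0.9122, -0.4098)
n_3 = (+0.8875, +0.4607)
n_4 = (-0.6114, +0.7913)
n_5 = (-0.9706, +0.2405)
  (0,1): δ = 114.51°  ·
  (0,2): δ = 43.61°  ✓
  (0,3): δ = 8.01°  ✓
  (0,4): δ = 108.27°  ·
  (0,5): δ = 146.66°  ·
  (1,2): δ = 109.10°  ·
  (1,3): δ = 57.47°  ·
  (1,4): δ = 42.79°  ✓
  (1,5): δ = 81.17°  ·
  (2,3): δ = 128.38°  ·
  (2,4): δ = 28.11°  ✓
  (2,5): δ = 10.27°  ✓
  (3,4): δ = 79.74°  ·
  (3,5): δ = 41.35°  ✓
  (4,5): δ = 141.61°  ·
antipodal pairs: 6

count = 6; pairs: (0,2), (0,3), (1,4), (2,4), (2,5), (3,5)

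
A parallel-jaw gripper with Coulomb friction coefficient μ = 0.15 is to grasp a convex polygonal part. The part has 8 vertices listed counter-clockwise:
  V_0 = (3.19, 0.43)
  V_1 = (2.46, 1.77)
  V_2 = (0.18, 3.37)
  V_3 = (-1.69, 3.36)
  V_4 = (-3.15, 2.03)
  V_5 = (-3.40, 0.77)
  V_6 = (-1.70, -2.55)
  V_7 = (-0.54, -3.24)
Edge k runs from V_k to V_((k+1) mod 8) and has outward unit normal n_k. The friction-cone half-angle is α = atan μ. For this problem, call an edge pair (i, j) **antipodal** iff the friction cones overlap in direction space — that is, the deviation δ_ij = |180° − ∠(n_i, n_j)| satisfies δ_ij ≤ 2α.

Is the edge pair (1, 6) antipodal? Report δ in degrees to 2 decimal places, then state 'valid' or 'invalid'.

δ = 4.31°, valid

α = atan 0.15 = 8.53°;  2α = 17.06°
edge 1: e_1 = (-2.28, +1.60);  n_1 = (+0.5744, +0.8186)
edge 6: e_6 = (+1.16, -0.69);  n_6 = (-0.5112, -0.8594)
∠(n_1, n_6) = 175.69°
δ = |180° − 175.69°| = 4.31°
4.31° ≤ 2α = 17.06°  →  valid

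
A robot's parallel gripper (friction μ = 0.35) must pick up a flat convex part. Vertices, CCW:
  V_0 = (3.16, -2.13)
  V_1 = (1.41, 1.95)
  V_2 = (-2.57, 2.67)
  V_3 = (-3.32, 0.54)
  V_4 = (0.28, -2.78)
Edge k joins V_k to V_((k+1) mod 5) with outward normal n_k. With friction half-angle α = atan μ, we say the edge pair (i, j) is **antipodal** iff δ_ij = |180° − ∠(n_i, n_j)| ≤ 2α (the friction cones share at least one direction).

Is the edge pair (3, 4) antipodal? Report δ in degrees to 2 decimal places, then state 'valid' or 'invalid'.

α = atan 0.35 = 19.29°;  2α = 38.58°
edge 3: e_3 = (+3.60, -3.32);  n_3 = (-0.6779, -0.7351)
edge 4: e_4 = (+2.88, +0.65);  n_4 = (+0.2202, -0.9755)
∠(n_3, n_4) = 55.40°
δ = |180° − 55.40°| = 124.60°
124.60° > 2α = 38.58°  →  invalid

δ = 124.60°, invalid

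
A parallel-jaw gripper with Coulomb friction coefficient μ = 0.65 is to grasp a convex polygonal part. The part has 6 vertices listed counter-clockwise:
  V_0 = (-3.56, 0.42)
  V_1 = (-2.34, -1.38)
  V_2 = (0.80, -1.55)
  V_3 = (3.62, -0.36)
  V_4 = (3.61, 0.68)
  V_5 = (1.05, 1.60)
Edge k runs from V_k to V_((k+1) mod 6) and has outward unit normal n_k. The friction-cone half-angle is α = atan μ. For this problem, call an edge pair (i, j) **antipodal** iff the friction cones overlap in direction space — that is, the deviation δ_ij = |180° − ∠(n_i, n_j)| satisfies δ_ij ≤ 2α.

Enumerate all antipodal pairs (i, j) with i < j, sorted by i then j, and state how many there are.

α = atan 0.65 = 33.02°;  2α = 66.05°
n_0 = (-0.8278, -0.5611)
n_1 = (-0.0541, -0.9985)
n_2 = (+0.3888, -0.9213)
n_3 = (+1.0000, +0.0096)
n_4 = (+0.3382, +0.9411)
n_5 = (-0.2480, +0.9688)
  (0,1): δ = 127.23°  ·
  (0,2): δ = 101.25°  ·
  (0,3): δ = 33.58°  ✓
  (0,4): δ = 36.10°  ✓
  (0,5): δ = 70.23°  ·
  (1,2): δ = 154.02°  ·
  (1,3): δ = 86.35°  ·
  (1,4): δ = 16.67°  ✓
  (1,5): δ = 17.46°  ✓
  (2,3): δ = 112.33°  ·
  (2,4): δ = 42.65°  ✓
  (2,5): δ = 8.52°  ✓
  (3,4): δ = 110.32°  ·
  (3,5): δ = 76.19°  ·
  (4,5): δ = 145.88°  ·
antipodal pairs: 6

count = 6; pairs: (0,3), (0,4), (1,4), (1,5), (2,4), (2,5)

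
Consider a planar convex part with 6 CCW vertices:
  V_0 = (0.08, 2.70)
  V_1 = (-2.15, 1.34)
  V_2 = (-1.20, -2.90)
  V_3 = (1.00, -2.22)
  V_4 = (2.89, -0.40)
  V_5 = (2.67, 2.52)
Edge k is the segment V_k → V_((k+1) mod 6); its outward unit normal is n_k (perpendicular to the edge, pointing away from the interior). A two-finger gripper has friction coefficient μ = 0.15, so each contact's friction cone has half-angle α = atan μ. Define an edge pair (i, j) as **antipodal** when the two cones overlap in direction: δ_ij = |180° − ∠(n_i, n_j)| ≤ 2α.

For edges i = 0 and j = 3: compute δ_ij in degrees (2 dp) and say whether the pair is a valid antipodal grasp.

δ = 12.54°, valid

α = atan 0.15 = 8.53°;  2α = 17.06°
edge 0: e_0 = (-2.23, -1.36);  n_0 = (-0.5207, +0.8538)
edge 3: e_3 = (+1.89, +1.82);  n_3 = (+0.6936, -0.7203)
∠(n_0, n_3) = 167.46°
δ = |180° − 167.46°| = 12.54°
12.54° ≤ 2α = 17.06°  →  valid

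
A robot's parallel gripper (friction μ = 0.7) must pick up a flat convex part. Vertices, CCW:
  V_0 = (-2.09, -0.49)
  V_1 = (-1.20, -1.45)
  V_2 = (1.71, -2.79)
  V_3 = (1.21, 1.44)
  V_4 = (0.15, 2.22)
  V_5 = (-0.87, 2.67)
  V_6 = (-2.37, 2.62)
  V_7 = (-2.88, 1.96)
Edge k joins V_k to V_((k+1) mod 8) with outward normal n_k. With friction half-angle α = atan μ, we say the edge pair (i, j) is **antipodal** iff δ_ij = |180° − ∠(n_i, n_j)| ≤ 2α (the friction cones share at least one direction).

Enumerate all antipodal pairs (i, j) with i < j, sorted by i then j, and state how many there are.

α = atan 0.7 = 34.99°;  2α = 69.98°
n_0 = (-0.7333, -0.6799)
n_1 = (-0.4183, -0.9083)
n_2 = (+0.9931, +0.1174)
n_3 = (+0.5927, +0.8054)
n_4 = (+0.4036, +0.9149)
n_5 = (-0.0333, +0.9994)
n_6 = (-0.7913, +0.6114)
n_7 = (-0.9517, -0.3069)
  (0,1): δ = 157.56°  ·
  (0,2): δ = 36.09°  ✓
  (0,3): δ = 10.82°  ✓
  (0,4): δ = 23.36°  ✓
  (0,5): δ = 49.08°  ✓
  (0,6): δ = 99.47°  ·
  (0,7): δ = 155.04°  ·
  (1,2): δ = 58.53°  ✓
  (1,3): δ = 11.62°  ✓
  (1,4): δ = 0.92°  ✓
  (1,5): δ = 26.63°  ✓
  (1,6): δ = 77.03°  ·
  (1,7): δ = 132.60°  ·
  (2,3): δ = 133.09°  ·
  (2,4): δ = 120.55°  ·
  (2,5): δ = 94.83°  ·
  (2,6): δ = 44.44°  ✓
  (2,7): δ = 11.13°  ✓
  (3,4): δ = 167.46°  ·
  (3,5): δ = 141.74°  ·
  (3,6): δ = 91.35°  ·
  (3,7): δ = 35.78°  ✓
  (4,5): δ = 154.28°  ·
  (4,6): δ = 103.89°  ·
  (4,7): δ = 48.32°  ✓
  (5,6): δ = 129.60°  ·
  (5,7): δ = 74.04°  ·
  (6,7): δ = 124.43°  ·
antipodal pairs: 12

count = 12; pairs: (0,2), (0,3), (0,4), (0,5), (1,2), (1,3), (1,4), (1,5), (2,6), (2,7), (3,7), (4,7)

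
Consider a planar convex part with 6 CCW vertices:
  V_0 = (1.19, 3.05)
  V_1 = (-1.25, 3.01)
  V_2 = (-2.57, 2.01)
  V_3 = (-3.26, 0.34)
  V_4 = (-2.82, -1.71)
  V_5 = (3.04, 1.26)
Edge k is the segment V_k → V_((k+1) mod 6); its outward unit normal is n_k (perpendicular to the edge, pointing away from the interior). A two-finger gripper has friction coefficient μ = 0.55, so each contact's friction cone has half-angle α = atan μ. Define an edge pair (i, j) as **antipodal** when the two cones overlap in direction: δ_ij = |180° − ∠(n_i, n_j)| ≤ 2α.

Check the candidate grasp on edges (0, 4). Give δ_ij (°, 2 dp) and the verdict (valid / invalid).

δ = 25.94°, valid

α = atan 0.55 = 28.81°;  2α = 57.62°
edge 0: e_0 = (-2.44, -0.04);  n_0 = (-0.0164, +0.9999)
edge 4: e_4 = (+5.86, +2.97);  n_4 = (+0.4521, -0.8920)
∠(n_0, n_4) = 154.06°
δ = |180° − 154.06°| = 25.94°
25.94° ≤ 2α = 57.62°  →  valid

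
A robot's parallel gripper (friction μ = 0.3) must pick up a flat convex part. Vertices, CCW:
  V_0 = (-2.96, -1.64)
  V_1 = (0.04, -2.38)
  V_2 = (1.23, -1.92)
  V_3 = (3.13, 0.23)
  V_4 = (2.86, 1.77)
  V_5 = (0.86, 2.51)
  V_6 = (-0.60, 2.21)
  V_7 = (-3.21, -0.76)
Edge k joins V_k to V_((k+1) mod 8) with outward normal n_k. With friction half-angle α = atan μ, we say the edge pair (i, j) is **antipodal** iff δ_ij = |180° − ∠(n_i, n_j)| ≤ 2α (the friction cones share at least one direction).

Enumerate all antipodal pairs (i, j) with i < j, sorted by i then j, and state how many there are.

count = 6; pairs: (0,4), (0,5), (1,5), (1,6), (2,6), (3,7)

α = atan 0.3 = 16.70°;  2α = 33.40°
n_0 = (-0.2395, -0.9709)
n_1 = (+0.3606, -0.9327)
n_2 = (+0.7493, -0.6622)
n_3 = (+0.9850, +0.1727)
n_4 = (+0.3470, +0.9379)
n_5 = (-0.2013, +0.9795)
n_6 = (-0.7512, +0.6601)
n_7 = (-0.9619, -0.2733)
  (0,1): δ = 145.01°  ·
  (0,2): δ = 117.61°  ·
  (0,3): δ = 66.20°  ·
  (0,4): δ = 6.45°  ✓
  (0,5): δ = 25.47°  ✓
  (0,6): δ = 62.55°  ·
  (0,7): δ = 119.72°  ·
  (1,2): δ = 152.60°  ·
  (1,3): δ = 101.19°  ·
  (1,4): δ = 41.44°  ·
  (1,5): δ = 9.52°  ✓
  (1,6): δ = 27.56°  ✓
  (1,7): δ = 84.73°  ·
  (2,3): δ = 128.59°  ·
  (2,4): δ = 68.84°  ·
  (2,5): δ = 36.92°  ·
  (2,6): δ = 0.16°  ✓
  (2,7): δ = 57.33°  ·
  (3,4): δ = 120.25°  ·
  (3,5): δ = 88.33°  ·
  (3,6): δ = 51.25°  ·
  (3,7): δ = 5.92°  ✓
  (4,5): δ = 148.08°  ·
  (4,6): δ = 111.00°  ·
  (4,7): δ = 53.84°  ·
  (5,6): δ = 142.92°  ·
  (5,7): δ = 85.75°  ·
  (6,7): δ = 122.83°  ·
antipodal pairs: 6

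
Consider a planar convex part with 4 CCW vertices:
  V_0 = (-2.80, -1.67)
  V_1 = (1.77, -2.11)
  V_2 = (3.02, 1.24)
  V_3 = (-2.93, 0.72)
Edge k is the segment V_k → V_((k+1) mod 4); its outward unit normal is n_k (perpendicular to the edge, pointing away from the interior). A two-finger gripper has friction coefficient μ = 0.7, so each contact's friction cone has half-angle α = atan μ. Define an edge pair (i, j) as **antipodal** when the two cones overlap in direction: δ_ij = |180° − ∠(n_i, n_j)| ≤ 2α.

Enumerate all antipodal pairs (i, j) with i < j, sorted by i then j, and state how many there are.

α = atan 0.7 = 34.99°;  2α = 69.98°
n_0 = (-0.0958, -0.9954)
n_1 = (+0.9369, -0.3496)
n_2 = (-0.0871, +0.9962)
n_3 = (-0.9985, -0.0543)
  (0,1): δ = 104.96°  ·
  (0,2): δ = 10.49°  ✓
  (0,3): δ = 98.61°  ·
  (1,2): δ = 64.54°  ✓
  (1,3): δ = 23.58°  ✓
  (2,3): δ = 91.88°  ·
antipodal pairs: 3

count = 3; pairs: (0,2), (1,2), (1,3)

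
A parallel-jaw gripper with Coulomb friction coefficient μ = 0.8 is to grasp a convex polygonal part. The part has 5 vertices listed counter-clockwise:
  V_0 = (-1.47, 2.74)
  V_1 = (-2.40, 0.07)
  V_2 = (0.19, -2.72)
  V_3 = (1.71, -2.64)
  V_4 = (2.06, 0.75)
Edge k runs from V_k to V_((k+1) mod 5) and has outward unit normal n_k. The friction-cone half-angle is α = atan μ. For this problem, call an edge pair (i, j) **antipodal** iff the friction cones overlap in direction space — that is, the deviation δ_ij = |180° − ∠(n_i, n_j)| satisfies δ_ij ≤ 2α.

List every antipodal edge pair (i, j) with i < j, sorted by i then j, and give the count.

count = 5; pairs: (0,2), (0,3), (1,3), (1,4), (2,4)

α = atan 0.8 = 38.66°;  2α = 77.32°
n_0 = (-0.9444, +0.3289)
n_1 = (-0.7329, -0.6804)
n_2 = (+0.0526, -0.9986)
n_3 = (+0.9947, -0.1027)
n_4 = (+0.4911, +0.8711)
  (0,1): δ = 117.93°  ·
  (0,2): δ = 67.78°  ✓
  (0,3): δ = 13.31°  ✓
  (0,4): δ = 79.79°  ·
  (1,2): δ = 129.86°  ·
  (1,3): δ = 48.77°  ✓
  (1,4): δ = 17.72°  ✓
  (2,3): δ = 98.91°  ·
  (2,4): δ = 32.42°  ✓
  (3,4): δ = 113.52°  ·
antipodal pairs: 5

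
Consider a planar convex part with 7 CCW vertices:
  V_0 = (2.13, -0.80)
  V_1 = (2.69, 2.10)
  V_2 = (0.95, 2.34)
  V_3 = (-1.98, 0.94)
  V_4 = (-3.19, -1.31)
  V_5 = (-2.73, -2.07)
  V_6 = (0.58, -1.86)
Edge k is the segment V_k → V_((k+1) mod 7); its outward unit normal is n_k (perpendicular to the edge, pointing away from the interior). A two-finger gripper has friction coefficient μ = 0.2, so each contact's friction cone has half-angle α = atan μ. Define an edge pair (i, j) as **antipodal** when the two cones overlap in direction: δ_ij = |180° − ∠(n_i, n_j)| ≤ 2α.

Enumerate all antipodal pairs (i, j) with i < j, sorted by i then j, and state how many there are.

count = 4; pairs: (0,3), (1,5), (2,5), (2,6)

α = atan 0.2 = 11.31°;  2α = 22.62°
n_0 = (+0.9819, -0.1896)
n_1 = (+0.1366, +0.9906)
n_2 = (-0.4311, +0.9023)
n_3 = (-0.8807, +0.4736)
n_4 = (-0.8555, -0.5178)
n_5 = (+0.0633, -0.9980)
n_6 = (+0.5645, -0.8254)
  (0,1): δ = 86.92°  ·
  (0,2): δ = 53.53°  ·
  (0,3): δ = 17.34°  ✓
  (0,4): δ = 42.11°  ·
  (0,5): δ = 104.56°  ·
  (0,6): δ = 135.30°  ·
  (1,2): δ = 146.61°  ·
  (1,3): δ = 110.42°  ·
  (1,4): δ = 50.96°  ·
  (1,5): δ = 11.48°  ✓
  (1,6): δ = 42.22°  ·
  (2,3): δ = 143.81°  ·
  (2,4): δ = 84.35°  ·
  (2,5): δ = 21.91°  ✓
  (2,6): δ = 8.83°  ✓
  (3,4): δ = 120.54°  ·
  (3,5): δ = 58.10°  ·
  (3,6): δ = 27.36°  ·
  (4,5): δ = 117.55°  ·
  (4,6): δ = 86.82°  ·
  (5,6): δ = 149.26°  ·
antipodal pairs: 4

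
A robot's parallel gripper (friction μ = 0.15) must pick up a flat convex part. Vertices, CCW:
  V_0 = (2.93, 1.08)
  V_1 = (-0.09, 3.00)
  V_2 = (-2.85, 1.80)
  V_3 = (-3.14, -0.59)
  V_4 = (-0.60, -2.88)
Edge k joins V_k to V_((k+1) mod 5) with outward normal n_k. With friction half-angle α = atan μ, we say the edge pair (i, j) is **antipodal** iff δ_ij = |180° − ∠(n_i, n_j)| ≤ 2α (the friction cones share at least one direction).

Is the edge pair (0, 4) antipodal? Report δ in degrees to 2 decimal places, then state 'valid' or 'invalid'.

δ = 80.73°, invalid

α = atan 0.15 = 8.53°;  2α = 17.06°
edge 0: e_0 = (-3.02, +1.92);  n_0 = (+0.5365, +0.8439)
edge 4: e_4 = (+3.53, +3.96);  n_4 = (+0.7465, -0.6654)
∠(n_0, n_4) = 99.27°
δ = |180° − 99.27°| = 80.73°
80.73° > 2α = 17.06°  →  invalid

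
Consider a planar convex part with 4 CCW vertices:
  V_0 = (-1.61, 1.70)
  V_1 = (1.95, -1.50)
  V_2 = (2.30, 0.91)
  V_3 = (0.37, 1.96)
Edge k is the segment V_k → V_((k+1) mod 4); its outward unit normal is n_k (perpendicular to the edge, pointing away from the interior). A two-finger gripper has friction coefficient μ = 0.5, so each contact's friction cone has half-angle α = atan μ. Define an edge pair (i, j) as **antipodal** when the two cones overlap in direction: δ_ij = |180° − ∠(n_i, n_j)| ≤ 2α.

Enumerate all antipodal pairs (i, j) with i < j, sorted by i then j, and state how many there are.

α = atan 0.5 = 26.57°;  2α = 53.13°
n_0 = (-0.6685, -0.7437)
n_1 = (+0.9896, -0.1437)
n_2 = (+0.4779, +0.8784)
n_3 = (-0.1302, +0.9915)
  (0,1): δ = 56.31°  ·
  (0,2): δ = 13.40°  ✓
  (0,3): δ = 49.43°  ✓
  (1,2): δ = 110.28°  ·
  (1,3): δ = 74.26°  ·
  (2,3): δ = 143.97°  ·
antipodal pairs: 2

count = 2; pairs: (0,2), (0,3)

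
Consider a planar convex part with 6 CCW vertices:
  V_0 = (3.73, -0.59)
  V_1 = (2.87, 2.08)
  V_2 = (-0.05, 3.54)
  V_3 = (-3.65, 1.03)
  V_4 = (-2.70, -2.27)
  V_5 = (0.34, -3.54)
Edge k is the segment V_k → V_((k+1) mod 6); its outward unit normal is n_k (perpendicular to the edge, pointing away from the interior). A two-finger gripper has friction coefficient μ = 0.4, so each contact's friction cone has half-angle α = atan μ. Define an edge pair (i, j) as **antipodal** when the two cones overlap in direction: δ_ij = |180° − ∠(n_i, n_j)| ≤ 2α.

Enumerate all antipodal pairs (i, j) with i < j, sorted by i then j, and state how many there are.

count = 3; pairs: (0,3), (1,4), (2,5)

α = atan 0.4 = 21.80°;  2α = 43.60°
n_0 = (+0.9518, +0.3066)
n_1 = (+0.4472, +0.8944)
n_2 = (-0.5719, +0.8203)
n_3 = (-0.9610, -0.2766)
n_4 = (-0.3855, -0.9227)
n_5 = (+0.6565, -0.7544)
  (0,1): δ = 134.42°  ·
  (0,2): δ = 72.97°  ·
  (0,3): δ = 1.79°  ✓
  (0,4): δ = 49.47°  ·
  (0,5): δ = 113.18°  ·
  (1,2): δ = 118.55°  ·
  (1,3): δ = 47.37°  ·
  (1,4): δ = 3.89°  ✓
  (1,5): δ = 67.60°  ·
  (2,3): δ = 108.83°  ·
  (2,4): δ = 57.56°  ·
  (2,5): δ = 6.14°  ✓
  (3,4): δ = 128.73°  ·
  (3,5): δ = 65.03°  ·
  (4,5): δ = 116.30°  ·
antipodal pairs: 3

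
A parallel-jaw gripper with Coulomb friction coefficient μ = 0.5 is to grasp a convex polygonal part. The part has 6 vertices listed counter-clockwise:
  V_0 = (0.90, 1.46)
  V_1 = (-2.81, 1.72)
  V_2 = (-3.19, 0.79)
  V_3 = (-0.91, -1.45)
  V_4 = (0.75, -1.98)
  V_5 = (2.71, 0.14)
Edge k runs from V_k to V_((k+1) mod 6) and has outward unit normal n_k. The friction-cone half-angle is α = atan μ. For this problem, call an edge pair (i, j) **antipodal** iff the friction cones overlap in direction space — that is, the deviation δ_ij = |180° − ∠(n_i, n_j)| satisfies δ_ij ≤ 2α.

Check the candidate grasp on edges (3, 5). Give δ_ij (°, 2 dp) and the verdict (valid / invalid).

δ = 18.40°, valid

α = atan 0.5 = 26.57°;  2α = 53.13°
edge 3: e_3 = (+1.66, -0.53);  n_3 = (-0.3042, -0.9526)
edge 5: e_5 = (-1.81, +1.32);  n_5 = (+0.5892, +0.8080)
∠(n_3, n_5) = 161.60°
δ = |180° − 161.60°| = 18.40°
18.40° ≤ 2α = 53.13°  →  valid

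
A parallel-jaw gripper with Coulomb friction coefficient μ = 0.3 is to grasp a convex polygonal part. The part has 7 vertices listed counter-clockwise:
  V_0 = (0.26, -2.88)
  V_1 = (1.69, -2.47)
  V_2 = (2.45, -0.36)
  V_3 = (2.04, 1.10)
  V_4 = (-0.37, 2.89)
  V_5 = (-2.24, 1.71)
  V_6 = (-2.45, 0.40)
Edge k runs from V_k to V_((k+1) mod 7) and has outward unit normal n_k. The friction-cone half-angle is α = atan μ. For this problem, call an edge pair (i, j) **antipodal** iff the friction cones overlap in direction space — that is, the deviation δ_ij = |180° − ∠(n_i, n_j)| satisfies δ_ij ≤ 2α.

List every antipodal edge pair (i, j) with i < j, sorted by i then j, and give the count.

count = 5; pairs: (0,4), (1,5), (2,5), (2,6), (3,6)

α = atan 0.3 = 16.70°;  2α = 33.40°
n_0 = (+0.2756, -0.9613)
n_1 = (+0.9408, -0.3389)
n_2 = (+0.9628, +0.2704)
n_3 = (+0.5963, +0.8028)
n_4 = (-0.5337, +0.8457)
n_5 = (-0.9874, +0.1583)
n_6 = (-0.7709, -0.6369)
  (0,1): δ = 125.81°  ·
  (0,2): δ = 90.31°  ·
  (0,3): δ = 52.60°  ·
  (0,4): δ = 16.25°  ✓
  (0,5): δ = 64.89°  ·
  (0,6): δ = 113.57°  ·
  (1,2): δ = 144.51°  ·
  (1,3): δ = 106.79°  ·
  (1,4): δ = 37.94°  ·
  (1,5): δ = 10.70°  ✓
  (1,6): δ = 59.37°  ·
  (2,3): δ = 142.29°  ·
  (2,4): δ = 73.43°  ·
  (2,5): δ = 24.79°  ✓
  (2,6): δ = 23.88°  ✓
  (3,4): δ = 111.14°  ·
  (3,5): δ = 62.50°  ·
  (3,6): δ = 13.83°  ✓
  (4,5): δ = 131.36°  ·
  (4,6): δ = 82.69°  ·
  (5,6): δ = 131.33°  ·
antipodal pairs: 5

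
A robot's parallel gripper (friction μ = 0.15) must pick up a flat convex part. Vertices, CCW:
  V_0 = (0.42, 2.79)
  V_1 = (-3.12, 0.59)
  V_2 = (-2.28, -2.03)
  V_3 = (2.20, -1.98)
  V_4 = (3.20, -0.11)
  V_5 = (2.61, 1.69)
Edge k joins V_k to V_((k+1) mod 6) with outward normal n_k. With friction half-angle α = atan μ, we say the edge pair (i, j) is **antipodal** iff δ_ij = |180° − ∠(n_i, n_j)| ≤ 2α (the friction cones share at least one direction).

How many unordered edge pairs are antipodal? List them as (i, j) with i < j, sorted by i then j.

count = 1; pairs: (1,4)

α = atan 0.15 = 8.53°;  2α = 17.06°
n_0 = (-0.5278, +0.8493)
n_1 = (-0.9523, -0.3053)
n_2 = (+0.0112, -0.9999)
n_3 = (+0.8818, -0.4716)
n_4 = (+0.9503, +0.3115)
n_5 = (+0.4488, +0.8936)
  (0,1): δ = 104.08°  ·
  (0,2): δ = 31.22°  ·
  (0,3): δ = 30.00°  ·
  (0,4): δ = 76.29°  ·
  (0,5): δ = 121.47°  ·
  (1,2): δ = 107.14°  ·
  (1,3): δ = 45.91°  ·
  (1,4): δ = 0.37°  ✓
  (1,5): δ = 45.55°  ·
  (2,3): δ = 118.78°  ·
  (2,4): δ = 72.49°  ·
  (2,5): δ = 27.31°  ·
  (3,4): δ = 133.72°  ·
  (3,5): δ = 88.53°  ·
  (4,5): δ = 134.82°  ·
antipodal pairs: 1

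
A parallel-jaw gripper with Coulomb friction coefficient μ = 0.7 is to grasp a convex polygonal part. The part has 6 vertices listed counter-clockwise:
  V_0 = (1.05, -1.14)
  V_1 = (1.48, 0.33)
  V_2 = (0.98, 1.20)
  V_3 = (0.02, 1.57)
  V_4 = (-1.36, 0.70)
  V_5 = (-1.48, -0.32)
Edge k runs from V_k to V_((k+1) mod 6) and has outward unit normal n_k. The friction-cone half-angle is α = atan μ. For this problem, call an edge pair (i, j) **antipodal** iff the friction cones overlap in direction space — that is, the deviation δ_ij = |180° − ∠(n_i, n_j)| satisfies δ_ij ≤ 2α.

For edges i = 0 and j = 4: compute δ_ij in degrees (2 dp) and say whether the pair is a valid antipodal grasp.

α = atan 0.7 = 34.99°;  2α = 69.98°
edge 0: e_0 = (+0.43, +1.47);  n_0 = (+0.9598, -0.2808)
edge 4: e_4 = (-0.12, -1.02);  n_4 = (-0.9932, +0.1168)
∠(n_0, n_4) = 170.40°
δ = |180° − 170.40°| = 9.60°
9.60° ≤ 2α = 69.98°  →  valid

δ = 9.60°, valid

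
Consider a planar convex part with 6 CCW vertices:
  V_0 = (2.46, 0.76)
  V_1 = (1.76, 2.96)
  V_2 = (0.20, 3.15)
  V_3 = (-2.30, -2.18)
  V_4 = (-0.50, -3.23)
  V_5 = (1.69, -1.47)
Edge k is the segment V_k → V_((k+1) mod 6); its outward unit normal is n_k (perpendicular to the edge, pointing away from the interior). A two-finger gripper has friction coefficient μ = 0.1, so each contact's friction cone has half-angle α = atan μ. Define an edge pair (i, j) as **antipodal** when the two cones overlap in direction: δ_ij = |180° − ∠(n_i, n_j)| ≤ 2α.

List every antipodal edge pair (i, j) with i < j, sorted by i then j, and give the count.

α = atan 0.1 = 5.71°;  2α = 11.42°
n_0 = (+0.9529, +0.3032)
n_1 = (+0.1209, +0.9927)
n_2 = (-0.9054, +0.4247)
n_3 = (-0.5039, -0.8638)
n_4 = (+0.6264, -0.7795)
n_5 = (+0.9452, -0.3264)
  (0,1): δ = 114.59°  ·
  (0,2): δ = 42.78°  ·
  (0,3): δ = 42.09°  ·
  (0,4): δ = 111.14°  ·
  (0,5): δ = 143.30°  ·
  (1,2): δ = 108.18°  ·
  (1,3): δ = 23.31°  ·
  (1,4): δ = 45.73°  ·
  (1,5): δ = 77.89°  ·
  (2,3): δ = 95.13°  ·
  (2,4): δ = 26.08°  ·
  (2,5): δ = 6.08°  ✓
  (3,4): δ = 110.96°  ·
  (3,5): δ = 78.79°  ·
  (4,5): δ = 147.84°  ·
antipodal pairs: 1

count = 1; pairs: (2,5)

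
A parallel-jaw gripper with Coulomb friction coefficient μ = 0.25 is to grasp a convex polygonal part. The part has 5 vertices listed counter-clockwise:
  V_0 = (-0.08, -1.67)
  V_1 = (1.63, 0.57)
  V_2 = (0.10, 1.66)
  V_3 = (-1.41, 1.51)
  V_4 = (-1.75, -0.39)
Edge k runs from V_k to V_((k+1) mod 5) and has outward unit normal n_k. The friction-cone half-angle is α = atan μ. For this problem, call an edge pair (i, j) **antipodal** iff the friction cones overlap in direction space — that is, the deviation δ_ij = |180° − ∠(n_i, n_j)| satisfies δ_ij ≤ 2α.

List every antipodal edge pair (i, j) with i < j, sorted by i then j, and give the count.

α = atan 0.25 = 14.04°;  2α = 28.07°
n_0 = (+0.7949, -0.6068)
n_1 = (+0.5802, +0.8145)
n_2 = (-0.0989, +0.9951)
n_3 = (-0.9844, +0.1761)
n_4 = (-0.6083, -0.7937)
  (0,1): δ = 88.11°  ·
  (0,2): δ = 46.97°  ·
  (0,3): δ = 27.21°  ✓
  (0,4): δ = 89.89°  ·
  (1,2): δ = 138.86°  ·
  (1,3): δ = 64.68°  ·
  (1,4): δ = 2.00°  ✓
  (2,3): δ = 105.82°  ·
  (2,4): δ = 43.14°  ·
  (3,4): δ = 117.32°  ·
antipodal pairs: 2

count = 2; pairs: (0,3), (1,4)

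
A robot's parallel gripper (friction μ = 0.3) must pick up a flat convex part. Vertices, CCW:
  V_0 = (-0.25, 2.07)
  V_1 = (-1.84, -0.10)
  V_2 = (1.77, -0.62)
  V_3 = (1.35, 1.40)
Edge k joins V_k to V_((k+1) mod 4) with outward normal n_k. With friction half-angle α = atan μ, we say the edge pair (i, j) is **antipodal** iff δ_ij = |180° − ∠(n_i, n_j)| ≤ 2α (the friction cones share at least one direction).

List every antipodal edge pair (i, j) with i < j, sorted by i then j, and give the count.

count = 1; pairs: (1,3)

α = atan 0.3 = 16.70°;  2α = 33.40°
n_0 = (-0.8066, +0.5910)
n_1 = (-0.1426, -0.9898)
n_2 = (+0.9791, +0.2036)
n_3 = (+0.3863, +0.9224)
  (0,1): δ = 61.97°  ·
  (0,2): δ = 47.98°  ·
  (0,3): δ = 103.51°  ·
  (1,2): δ = 70.06°  ·
  (1,3): δ = 14.52°  ✓
  (2,3): δ = 124.47°  ·
antipodal pairs: 1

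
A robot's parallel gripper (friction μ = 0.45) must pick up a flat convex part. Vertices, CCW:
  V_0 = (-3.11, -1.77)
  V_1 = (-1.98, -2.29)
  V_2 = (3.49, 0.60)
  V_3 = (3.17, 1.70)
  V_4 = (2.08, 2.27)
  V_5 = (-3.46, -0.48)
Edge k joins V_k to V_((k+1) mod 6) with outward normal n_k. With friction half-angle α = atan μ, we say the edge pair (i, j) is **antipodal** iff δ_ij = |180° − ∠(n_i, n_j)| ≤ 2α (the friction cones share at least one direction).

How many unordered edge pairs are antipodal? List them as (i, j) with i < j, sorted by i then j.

α = atan 0.45 = 24.23°;  2α = 48.46°
n_0 = (-0.4180, -0.9084)
n_1 = (+0.4671, -0.8842)
n_2 = (+0.9602, +0.2793)
n_3 = (+0.4634, +0.8861)
n_4 = (-0.4446, +0.8957)
n_5 = (-0.9651, -0.2619)
  (0,1): δ = 127.44°  ·
  (0,2): δ = 49.07°  ·
  (0,3): δ = 2.90°  ✓
  (0,4): δ = 51.11°  ·
  (0,5): δ = 129.89°  ·
  (1,2): δ = 101.63°  ·
  (1,3): δ = 55.46°  ·
  (1,4): δ = 1.45°  ✓
  (1,5): δ = 77.33°  ·
  (2,3): δ = 133.83°  ·
  (2,4): δ = 79.82°  ·
  (2,5): δ = 1.04°  ✓
  (3,4): δ = 125.99°  ·
  (3,5): δ = 47.21°  ✓
  (4,5): δ = 101.22°  ·
antipodal pairs: 4

count = 4; pairs: (0,3), (1,4), (2,5), (3,5)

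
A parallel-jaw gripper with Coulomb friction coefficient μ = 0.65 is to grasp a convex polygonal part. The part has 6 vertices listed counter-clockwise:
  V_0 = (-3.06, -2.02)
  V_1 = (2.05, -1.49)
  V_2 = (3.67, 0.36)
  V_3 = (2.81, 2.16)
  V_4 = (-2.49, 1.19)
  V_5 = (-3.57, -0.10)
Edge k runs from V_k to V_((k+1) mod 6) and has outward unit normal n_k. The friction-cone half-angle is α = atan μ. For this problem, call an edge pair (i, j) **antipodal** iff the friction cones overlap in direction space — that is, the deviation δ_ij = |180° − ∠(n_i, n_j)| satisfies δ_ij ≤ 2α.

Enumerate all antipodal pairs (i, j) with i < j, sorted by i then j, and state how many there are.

α = atan 0.65 = 33.02°;  2α = 66.05°
n_0 = (+0.1032, -0.9947)
n_1 = (+0.7523, -0.6588)
n_2 = (+0.9023, +0.4311)
n_3 = (-0.1800, +0.9837)
n_4 = (-0.7668, +0.6419)
n_5 = (-0.9665, -0.2567)
  (0,1): δ = 137.13°  ·
  (0,2): δ = 70.38°  ·
  (0,3): δ = 4.45°  ✓
  (0,4): δ = 44.14°  ✓
  (0,5): δ = 98.95°  ·
  (1,2): δ = 113.25°  ·
  (1,3): δ = 38.42°  ✓
  (1,4): δ = 1.27°  ✓
  (1,5): δ = 56.08°  ✓
  (2,3): δ = 105.17°  ·
  (2,4): δ = 65.47°  ✓
  (2,5): δ = 10.66°  ✓
  (3,4): δ = 140.31°  ·
  (3,5): δ = 85.50°  ·
  (4,5): δ = 125.19°  ·
antipodal pairs: 7

count = 7; pairs: (0,3), (0,4), (1,3), (1,4), (1,5), (2,4), (2,5)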